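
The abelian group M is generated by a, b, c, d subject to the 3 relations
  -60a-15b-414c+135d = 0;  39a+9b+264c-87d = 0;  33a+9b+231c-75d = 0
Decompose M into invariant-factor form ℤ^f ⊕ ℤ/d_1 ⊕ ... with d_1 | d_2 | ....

rank_ℚ(R)=3; free=4−3=1
SNF(R) diag = [3, 3, 9] → torsion [3, 3, 9]

Answer: M ≅ ℤ^1 ⊕ ℤ/3 ⊕ ℤ/3 ⊕ ℤ/9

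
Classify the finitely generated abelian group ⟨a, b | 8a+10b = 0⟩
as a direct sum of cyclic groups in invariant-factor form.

Answer: M ≅ ℤ^1 ⊕ ℤ/2

Derivation:
rank_ℚ(R)=1; free=2−1=1
SNF(R) diag = [2] → torsion [2]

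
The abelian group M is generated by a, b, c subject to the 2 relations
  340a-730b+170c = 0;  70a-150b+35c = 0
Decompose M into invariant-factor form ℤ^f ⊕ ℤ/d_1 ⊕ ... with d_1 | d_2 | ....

Answer: M ≅ ℤ^1 ⊕ ℤ/5 ⊕ ℤ/10

Derivation:
rank_ℚ(R)=2; free=3−2=1
SNF(R) diag = [5, 10] → torsion [5, 10]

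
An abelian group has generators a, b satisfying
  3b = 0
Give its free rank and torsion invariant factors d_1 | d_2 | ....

rank_ℚ(R)=1; free=2−1=1
SNF(R) diag = [3] → torsion [3]

Answer: M ≅ ℤ^1 ⊕ ℤ/3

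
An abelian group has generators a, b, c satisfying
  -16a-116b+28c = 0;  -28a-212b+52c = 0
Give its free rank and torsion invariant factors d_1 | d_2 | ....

Answer: M ≅ ℤ^1 ⊕ ℤ/4 ⊕ ℤ/12

Derivation:
rank_ℚ(R)=2; free=3−2=1
SNF(R) diag = [4, 12] → torsion [4, 12]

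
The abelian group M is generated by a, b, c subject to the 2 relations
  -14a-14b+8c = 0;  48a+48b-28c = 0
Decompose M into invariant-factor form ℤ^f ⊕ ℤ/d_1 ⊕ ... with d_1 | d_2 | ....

Answer: M ≅ ℤ^1 ⊕ ℤ/2 ⊕ ℤ/4

Derivation:
rank_ℚ(R)=2; free=3−2=1
SNF(R) diag = [2, 4] → torsion [2, 4]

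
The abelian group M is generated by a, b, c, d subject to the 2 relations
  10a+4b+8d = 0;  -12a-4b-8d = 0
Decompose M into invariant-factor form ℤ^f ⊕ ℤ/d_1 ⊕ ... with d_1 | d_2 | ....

Answer: M ≅ ℤ^2 ⊕ ℤ/2 ⊕ ℤ/4

Derivation:
rank_ℚ(R)=2; free=4−2=2
SNF(R) diag = [2, 4] → torsion [2, 4]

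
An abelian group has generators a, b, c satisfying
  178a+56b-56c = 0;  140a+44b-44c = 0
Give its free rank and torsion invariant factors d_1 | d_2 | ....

rank_ℚ(R)=2; free=3−2=1
SNF(R) diag = [2, 4] → torsion [2, 4]

Answer: M ≅ ℤ^1 ⊕ ℤ/2 ⊕ ℤ/4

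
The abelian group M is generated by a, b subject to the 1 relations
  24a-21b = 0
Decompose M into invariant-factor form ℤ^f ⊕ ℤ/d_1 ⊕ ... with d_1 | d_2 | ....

Answer: M ≅ ℤ^1 ⊕ ℤ/3

Derivation:
rank_ℚ(R)=1; free=2−1=1
SNF(R) diag = [3] → torsion [3]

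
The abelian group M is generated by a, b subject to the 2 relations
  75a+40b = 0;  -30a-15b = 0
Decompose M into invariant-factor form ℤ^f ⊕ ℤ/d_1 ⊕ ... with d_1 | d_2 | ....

rank_ℚ(R)=2; free=2−2=0
SNF(R) diag = [5, 15] → torsion [5, 15]

Answer: M ≅ ℤ/5 ⊕ ℤ/15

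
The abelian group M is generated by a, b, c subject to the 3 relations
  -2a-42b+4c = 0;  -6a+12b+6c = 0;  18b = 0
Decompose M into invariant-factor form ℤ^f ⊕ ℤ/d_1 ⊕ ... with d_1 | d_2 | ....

Answer: M ≅ ℤ/2 ⊕ ℤ/6 ⊕ ℤ/18

Derivation:
rank_ℚ(R)=3; free=3−3=0
SNF(R) diag = [2, 6, 18] → torsion [2, 6, 18]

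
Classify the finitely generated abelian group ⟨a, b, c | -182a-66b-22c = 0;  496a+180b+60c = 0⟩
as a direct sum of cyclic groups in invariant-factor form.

rank_ℚ(R)=2; free=3−2=1
SNF(R) diag = [2, 4] → torsion [2, 4]

Answer: M ≅ ℤ^1 ⊕ ℤ/2 ⊕ ℤ/4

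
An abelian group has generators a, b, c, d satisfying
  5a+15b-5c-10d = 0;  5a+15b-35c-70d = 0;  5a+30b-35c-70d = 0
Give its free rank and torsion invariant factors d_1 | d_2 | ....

rank_ℚ(R)=3; free=4−3=1
SNF(R) diag = [5, 15, 30] → torsion [5, 15, 30]

Answer: M ≅ ℤ^1 ⊕ ℤ/5 ⊕ ℤ/15 ⊕ ℤ/30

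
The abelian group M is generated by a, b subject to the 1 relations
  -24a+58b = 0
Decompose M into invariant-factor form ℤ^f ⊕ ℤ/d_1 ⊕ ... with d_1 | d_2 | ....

Answer: M ≅ ℤ^1 ⊕ ℤ/2

Derivation:
rank_ℚ(R)=1; free=2−1=1
SNF(R) diag = [2] → torsion [2]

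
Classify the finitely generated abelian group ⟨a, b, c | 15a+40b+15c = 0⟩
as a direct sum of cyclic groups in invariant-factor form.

rank_ℚ(R)=1; free=3−1=2
SNF(R) diag = [5] → torsion [5]

Answer: M ≅ ℤ^2 ⊕ ℤ/5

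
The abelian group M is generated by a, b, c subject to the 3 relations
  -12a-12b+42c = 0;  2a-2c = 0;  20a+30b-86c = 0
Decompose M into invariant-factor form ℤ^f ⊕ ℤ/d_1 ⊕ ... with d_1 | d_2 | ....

Answer: M ≅ ℤ/2 ⊕ ℤ/6 ⊕ ℤ/18

Derivation:
rank_ℚ(R)=3; free=3−3=0
SNF(R) diag = [2, 6, 18] → torsion [2, 6, 18]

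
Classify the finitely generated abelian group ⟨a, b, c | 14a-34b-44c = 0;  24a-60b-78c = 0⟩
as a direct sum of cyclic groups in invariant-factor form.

Answer: M ≅ ℤ^1 ⊕ ℤ/2 ⊕ ℤ/6

Derivation:
rank_ℚ(R)=2; free=3−2=1
SNF(R) diag = [2, 6] → torsion [2, 6]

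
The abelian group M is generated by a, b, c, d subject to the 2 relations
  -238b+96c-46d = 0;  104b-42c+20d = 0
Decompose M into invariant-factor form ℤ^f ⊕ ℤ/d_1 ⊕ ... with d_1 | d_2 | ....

rank_ℚ(R)=2; free=4−2=2
SNF(R) diag = [2, 6] → torsion [2, 6]

Answer: M ≅ ℤ^2 ⊕ ℤ/2 ⊕ ℤ/6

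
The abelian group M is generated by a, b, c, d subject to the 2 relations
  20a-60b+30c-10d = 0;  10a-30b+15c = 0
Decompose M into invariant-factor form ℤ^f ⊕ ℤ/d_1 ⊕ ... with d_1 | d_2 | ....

Answer: M ≅ ℤ^2 ⊕ ℤ/5 ⊕ ℤ/10

Derivation:
rank_ℚ(R)=2; free=4−2=2
SNF(R) diag = [5, 10] → torsion [5, 10]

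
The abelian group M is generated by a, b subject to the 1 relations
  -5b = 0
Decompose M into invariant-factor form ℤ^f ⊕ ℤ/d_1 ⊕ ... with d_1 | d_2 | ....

Answer: M ≅ ℤ^1 ⊕ ℤ/5

Derivation:
rank_ℚ(R)=1; free=2−1=1
SNF(R) diag = [5] → torsion [5]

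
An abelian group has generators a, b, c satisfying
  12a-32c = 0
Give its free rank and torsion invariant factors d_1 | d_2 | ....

Answer: M ≅ ℤ^2 ⊕ ℤ/4

Derivation:
rank_ℚ(R)=1; free=3−1=2
SNF(R) diag = [4] → torsion [4]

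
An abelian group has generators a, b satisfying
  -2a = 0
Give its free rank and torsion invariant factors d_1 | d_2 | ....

rank_ℚ(R)=1; free=2−1=1
SNF(R) diag = [2] → torsion [2]

Answer: M ≅ ℤ^1 ⊕ ℤ/2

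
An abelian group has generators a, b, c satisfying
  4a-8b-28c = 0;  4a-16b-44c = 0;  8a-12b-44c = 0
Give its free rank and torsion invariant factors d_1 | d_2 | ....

Answer: M ≅ ℤ/4 ⊕ ℤ/4 ⊕ ℤ/8

Derivation:
rank_ℚ(R)=3; free=3−3=0
SNF(R) diag = [4, 4, 8] → torsion [4, 4, 8]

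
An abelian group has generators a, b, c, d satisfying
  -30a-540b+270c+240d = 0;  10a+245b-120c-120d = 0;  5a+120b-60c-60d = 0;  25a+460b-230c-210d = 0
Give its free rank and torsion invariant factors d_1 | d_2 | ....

rank_ℚ(R)=4; free=4−4=0
SNF(R) diag = [5, 5, 10, 30] → torsion [5, 5, 10, 30]

Answer: M ≅ ℤ/5 ⊕ ℤ/5 ⊕ ℤ/10 ⊕ ℤ/30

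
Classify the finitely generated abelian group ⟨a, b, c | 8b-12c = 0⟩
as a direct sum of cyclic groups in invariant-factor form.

rank_ℚ(R)=1; free=3−1=2
SNF(R) diag = [4] → torsion [4]

Answer: M ≅ ℤ^2 ⊕ ℤ/4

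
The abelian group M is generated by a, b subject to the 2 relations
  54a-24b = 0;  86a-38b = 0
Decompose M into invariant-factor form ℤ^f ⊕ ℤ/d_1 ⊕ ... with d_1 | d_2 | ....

rank_ℚ(R)=2; free=2−2=0
SNF(R) diag = [2, 6] → torsion [2, 6]

Answer: M ≅ ℤ/2 ⊕ ℤ/6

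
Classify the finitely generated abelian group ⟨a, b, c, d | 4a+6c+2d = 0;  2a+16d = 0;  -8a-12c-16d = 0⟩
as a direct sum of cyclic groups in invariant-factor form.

Answer: M ≅ ℤ^1 ⊕ ℤ/2 ⊕ ℤ/6 ⊕ ℤ/12

Derivation:
rank_ℚ(R)=3; free=4−3=1
SNF(R) diag = [2, 6, 12] → torsion [2, 6, 12]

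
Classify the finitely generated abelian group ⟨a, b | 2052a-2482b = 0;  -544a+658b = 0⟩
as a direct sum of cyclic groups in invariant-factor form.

rank_ℚ(R)=2; free=2−2=0
SNF(R) diag = [2, 4] → torsion [2, 4]

Answer: M ≅ ℤ/2 ⊕ ℤ/4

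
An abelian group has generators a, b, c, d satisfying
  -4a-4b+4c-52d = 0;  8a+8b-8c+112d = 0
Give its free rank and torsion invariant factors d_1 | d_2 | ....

Answer: M ≅ ℤ^2 ⊕ ℤ/4 ⊕ ℤ/8

Derivation:
rank_ℚ(R)=2; free=4−2=2
SNF(R) diag = [4, 8] → torsion [4, 8]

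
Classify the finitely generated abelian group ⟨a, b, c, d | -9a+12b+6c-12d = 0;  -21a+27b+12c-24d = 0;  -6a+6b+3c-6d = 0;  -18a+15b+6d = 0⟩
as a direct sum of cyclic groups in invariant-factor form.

Answer: M ≅ ℤ/3 ⊕ ℤ/3 ⊕ ℤ/3 ⊕ ℤ/6

Derivation:
rank_ℚ(R)=4; free=4−4=0
SNF(R) diag = [3, 3, 3, 6] → torsion [3, 3, 3, 6]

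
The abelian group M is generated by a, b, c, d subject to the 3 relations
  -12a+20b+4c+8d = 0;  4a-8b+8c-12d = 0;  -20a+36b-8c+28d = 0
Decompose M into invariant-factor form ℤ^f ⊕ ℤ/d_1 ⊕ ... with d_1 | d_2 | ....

rank_ℚ(R)=3; free=4−3=1
SNF(R) diag = [4, 4, 4] → torsion [4, 4, 4]

Answer: M ≅ ℤ^1 ⊕ ℤ/4 ⊕ ℤ/4 ⊕ ℤ/4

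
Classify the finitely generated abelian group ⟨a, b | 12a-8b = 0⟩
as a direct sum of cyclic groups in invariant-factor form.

Answer: M ≅ ℤ^1 ⊕ ℤ/4

Derivation:
rank_ℚ(R)=1; free=2−1=1
SNF(R) diag = [4] → torsion [4]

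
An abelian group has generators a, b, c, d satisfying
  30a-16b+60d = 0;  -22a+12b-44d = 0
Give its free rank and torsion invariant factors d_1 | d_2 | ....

Answer: M ≅ ℤ^2 ⊕ ℤ/2 ⊕ ℤ/4

Derivation:
rank_ℚ(R)=2; free=4−2=2
SNF(R) diag = [2, 4] → torsion [2, 4]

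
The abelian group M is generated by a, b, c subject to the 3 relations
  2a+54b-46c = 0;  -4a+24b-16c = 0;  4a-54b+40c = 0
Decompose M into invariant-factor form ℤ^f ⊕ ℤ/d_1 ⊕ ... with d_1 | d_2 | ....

rank_ℚ(R)=3; free=3−3=0
SNF(R) diag = [2, 6, 12] → torsion [2, 6, 12]

Answer: M ≅ ℤ/2 ⊕ ℤ/6 ⊕ ℤ/12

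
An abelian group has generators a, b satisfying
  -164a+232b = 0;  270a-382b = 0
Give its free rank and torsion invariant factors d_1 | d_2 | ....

Answer: M ≅ ℤ/2 ⊕ ℤ/4

Derivation:
rank_ℚ(R)=2; free=2−2=0
SNF(R) diag = [2, 4] → torsion [2, 4]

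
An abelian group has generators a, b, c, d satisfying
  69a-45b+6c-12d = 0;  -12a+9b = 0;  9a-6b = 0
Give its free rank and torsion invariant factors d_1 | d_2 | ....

Answer: M ≅ ℤ^1 ⊕ ℤ/3 ⊕ ℤ/3 ⊕ ℤ/6

Derivation:
rank_ℚ(R)=3; free=4−3=1
SNF(R) diag = [3, 3, 6] → torsion [3, 3, 6]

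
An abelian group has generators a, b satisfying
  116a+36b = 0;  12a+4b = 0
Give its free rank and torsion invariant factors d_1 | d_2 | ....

rank_ℚ(R)=2; free=2−2=0
SNF(R) diag = [4, 8] → torsion [4, 8]

Answer: M ≅ ℤ/4 ⊕ ℤ/8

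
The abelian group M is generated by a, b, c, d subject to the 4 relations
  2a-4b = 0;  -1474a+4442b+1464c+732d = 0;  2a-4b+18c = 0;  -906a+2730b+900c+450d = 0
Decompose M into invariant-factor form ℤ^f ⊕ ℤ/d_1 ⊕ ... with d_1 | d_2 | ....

Answer: M ≅ ℤ/2 ⊕ ℤ/6 ⊕ ℤ/18 ⊕ ℤ/54

Derivation:
rank_ℚ(R)=4; free=4−4=0
SNF(R) diag = [2, 6, 18, 54] → torsion [2, 6, 18, 54]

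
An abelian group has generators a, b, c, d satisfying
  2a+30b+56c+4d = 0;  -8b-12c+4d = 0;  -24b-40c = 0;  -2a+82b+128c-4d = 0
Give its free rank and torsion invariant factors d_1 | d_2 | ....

Answer: M ≅ ℤ/2 ⊕ ℤ/4 ⊕ ℤ/8 ⊕ ℤ/8

Derivation:
rank_ℚ(R)=4; free=4−4=0
SNF(R) diag = [2, 4, 8, 8] → torsion [2, 4, 8, 8]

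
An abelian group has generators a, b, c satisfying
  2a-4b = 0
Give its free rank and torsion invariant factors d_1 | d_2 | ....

rank_ℚ(R)=1; free=3−1=2
SNF(R) diag = [2] → torsion [2]

Answer: M ≅ ℤ^2 ⊕ ℤ/2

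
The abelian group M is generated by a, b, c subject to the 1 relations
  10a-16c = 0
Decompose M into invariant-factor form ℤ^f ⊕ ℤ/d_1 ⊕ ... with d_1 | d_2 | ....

Answer: M ≅ ℤ^2 ⊕ ℤ/2

Derivation:
rank_ℚ(R)=1; free=3−1=2
SNF(R) diag = [2] → torsion [2]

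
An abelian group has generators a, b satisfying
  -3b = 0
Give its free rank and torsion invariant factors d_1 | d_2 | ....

rank_ℚ(R)=1; free=2−1=1
SNF(R) diag = [3] → torsion [3]

Answer: M ≅ ℤ^1 ⊕ ℤ/3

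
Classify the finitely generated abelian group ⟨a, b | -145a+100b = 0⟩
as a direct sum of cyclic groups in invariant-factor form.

Answer: M ≅ ℤ^1 ⊕ ℤ/5

Derivation:
rank_ℚ(R)=1; free=2−1=1
SNF(R) diag = [5] → torsion [5]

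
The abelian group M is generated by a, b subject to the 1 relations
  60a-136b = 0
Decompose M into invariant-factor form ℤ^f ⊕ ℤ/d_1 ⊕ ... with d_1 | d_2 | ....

rank_ℚ(R)=1; free=2−1=1
SNF(R) diag = [4] → torsion [4]

Answer: M ≅ ℤ^1 ⊕ ℤ/4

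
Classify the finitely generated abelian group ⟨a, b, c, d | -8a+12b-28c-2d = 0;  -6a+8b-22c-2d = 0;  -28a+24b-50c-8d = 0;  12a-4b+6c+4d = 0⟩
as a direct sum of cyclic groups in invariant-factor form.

rank_ℚ(R)=4; free=4−4=0
SNF(R) diag = [2, 2, 2, 4] → torsion [2, 2, 2, 4]

Answer: M ≅ ℤ/2 ⊕ ℤ/2 ⊕ ℤ/2 ⊕ ℤ/4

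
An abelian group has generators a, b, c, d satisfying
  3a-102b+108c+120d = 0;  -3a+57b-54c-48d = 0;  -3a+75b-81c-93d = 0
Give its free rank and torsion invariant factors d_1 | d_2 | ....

rank_ℚ(R)=3; free=4−3=1
SNF(R) diag = [3, 9, 27] → torsion [3, 9, 27]

Answer: M ≅ ℤ^1 ⊕ ℤ/3 ⊕ ℤ/9 ⊕ ℤ/27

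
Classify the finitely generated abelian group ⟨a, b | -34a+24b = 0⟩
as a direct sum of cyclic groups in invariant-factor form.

rank_ℚ(R)=1; free=2−1=1
SNF(R) diag = [2] → torsion [2]

Answer: M ≅ ℤ^1 ⊕ ℤ/2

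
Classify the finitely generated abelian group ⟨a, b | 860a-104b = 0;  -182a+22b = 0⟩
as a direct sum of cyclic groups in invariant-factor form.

Answer: M ≅ ℤ/2 ⊕ ℤ/4

Derivation:
rank_ℚ(R)=2; free=2−2=0
SNF(R) diag = [2, 4] → torsion [2, 4]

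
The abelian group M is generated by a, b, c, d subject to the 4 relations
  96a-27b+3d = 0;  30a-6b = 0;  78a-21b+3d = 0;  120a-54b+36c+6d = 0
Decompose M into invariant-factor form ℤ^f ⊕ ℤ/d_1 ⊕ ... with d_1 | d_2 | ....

rank_ℚ(R)=4; free=4−4=0
SNF(R) diag = [3, 6, 12, 36] → torsion [3, 6, 12, 36]

Answer: M ≅ ℤ/3 ⊕ ℤ/6 ⊕ ℤ/12 ⊕ ℤ/36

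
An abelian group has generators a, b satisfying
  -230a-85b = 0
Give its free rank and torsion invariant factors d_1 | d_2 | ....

Answer: M ≅ ℤ^1 ⊕ ℤ/5

Derivation:
rank_ℚ(R)=1; free=2−1=1
SNF(R) diag = [5] → torsion [5]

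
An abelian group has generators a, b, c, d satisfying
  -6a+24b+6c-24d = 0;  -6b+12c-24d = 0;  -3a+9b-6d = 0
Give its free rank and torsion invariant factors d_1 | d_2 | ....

Answer: M ≅ ℤ^1 ⊕ ℤ/3 ⊕ ℤ/6 ⊕ ℤ/18

Derivation:
rank_ℚ(R)=3; free=4−3=1
SNF(R) diag = [3, 6, 18] → torsion [3, 6, 18]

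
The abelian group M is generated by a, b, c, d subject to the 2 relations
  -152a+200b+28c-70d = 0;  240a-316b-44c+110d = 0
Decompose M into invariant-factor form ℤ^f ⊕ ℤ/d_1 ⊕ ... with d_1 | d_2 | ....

Answer: M ≅ ℤ^2 ⊕ ℤ/2 ⊕ ℤ/4

Derivation:
rank_ℚ(R)=2; free=4−2=2
SNF(R) diag = [2, 4] → torsion [2, 4]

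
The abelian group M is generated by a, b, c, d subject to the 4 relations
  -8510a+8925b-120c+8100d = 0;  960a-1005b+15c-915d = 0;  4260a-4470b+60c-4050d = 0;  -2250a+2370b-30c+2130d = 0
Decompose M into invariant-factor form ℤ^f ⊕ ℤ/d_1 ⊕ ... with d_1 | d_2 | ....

Answer: M ≅ ℤ/5 ⊕ ℤ/15 ⊕ ℤ/30 ⊕ ℤ/90

Derivation:
rank_ℚ(R)=4; free=4−4=0
SNF(R) diag = [5, 15, 30, 90] → torsion [5, 15, 30, 90]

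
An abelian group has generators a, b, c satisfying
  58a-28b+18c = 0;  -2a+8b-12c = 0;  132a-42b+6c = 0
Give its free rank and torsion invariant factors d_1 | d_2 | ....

Answer: M ≅ ℤ/2 ⊕ ℤ/6 ⊕ ℤ/6

Derivation:
rank_ℚ(R)=3; free=3−3=0
SNF(R) diag = [2, 6, 6] → torsion [2, 6, 6]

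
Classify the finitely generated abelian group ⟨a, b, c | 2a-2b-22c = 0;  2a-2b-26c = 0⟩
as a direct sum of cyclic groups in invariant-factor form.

rank_ℚ(R)=2; free=3−2=1
SNF(R) diag = [2, 4] → torsion [2, 4]

Answer: M ≅ ℤ^1 ⊕ ℤ/2 ⊕ ℤ/4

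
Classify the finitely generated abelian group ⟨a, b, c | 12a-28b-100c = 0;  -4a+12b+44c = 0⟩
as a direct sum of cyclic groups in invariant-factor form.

Answer: M ≅ ℤ^1 ⊕ ℤ/4 ⊕ ℤ/8

Derivation:
rank_ℚ(R)=2; free=3−2=1
SNF(R) diag = [4, 8] → torsion [4, 8]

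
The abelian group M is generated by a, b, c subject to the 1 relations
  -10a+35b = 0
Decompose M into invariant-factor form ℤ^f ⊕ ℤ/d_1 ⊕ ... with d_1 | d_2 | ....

Answer: M ≅ ℤ^2 ⊕ ℤ/5

Derivation:
rank_ℚ(R)=1; free=3−1=2
SNF(R) diag = [5] → torsion [5]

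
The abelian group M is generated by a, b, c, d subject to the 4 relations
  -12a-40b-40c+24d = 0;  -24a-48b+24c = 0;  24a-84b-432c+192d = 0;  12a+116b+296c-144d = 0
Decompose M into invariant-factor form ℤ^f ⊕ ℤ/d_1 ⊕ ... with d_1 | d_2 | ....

rank_ℚ(R)=4; free=4−4=0
SNF(R) diag = [4, 12, 24, 24] → torsion [4, 12, 24, 24]

Answer: M ≅ ℤ/4 ⊕ ℤ/12 ⊕ ℤ/24 ⊕ ℤ/24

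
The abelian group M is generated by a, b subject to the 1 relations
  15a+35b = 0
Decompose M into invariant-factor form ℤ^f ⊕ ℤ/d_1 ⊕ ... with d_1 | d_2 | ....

Answer: M ≅ ℤ^1 ⊕ ℤ/5

Derivation:
rank_ℚ(R)=1; free=2−1=1
SNF(R) diag = [5] → torsion [5]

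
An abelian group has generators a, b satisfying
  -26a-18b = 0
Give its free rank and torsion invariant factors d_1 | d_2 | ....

Answer: M ≅ ℤ^1 ⊕ ℤ/2

Derivation:
rank_ℚ(R)=1; free=2−1=1
SNF(R) diag = [2] → torsion [2]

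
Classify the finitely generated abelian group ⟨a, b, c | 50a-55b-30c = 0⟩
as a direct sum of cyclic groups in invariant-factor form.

rank_ℚ(R)=1; free=3−1=2
SNF(R) diag = [5] → torsion [5]

Answer: M ≅ ℤ^2 ⊕ ℤ/5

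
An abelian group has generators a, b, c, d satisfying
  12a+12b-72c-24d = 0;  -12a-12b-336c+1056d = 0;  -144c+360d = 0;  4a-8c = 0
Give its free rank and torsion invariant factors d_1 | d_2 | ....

Answer: M ≅ ℤ/4 ⊕ ℤ/12 ⊕ ℤ/24 ⊕ ℤ/72

Derivation:
rank_ℚ(R)=4; free=4−4=0
SNF(R) diag = [4, 12, 24, 72] → torsion [4, 12, 24, 72]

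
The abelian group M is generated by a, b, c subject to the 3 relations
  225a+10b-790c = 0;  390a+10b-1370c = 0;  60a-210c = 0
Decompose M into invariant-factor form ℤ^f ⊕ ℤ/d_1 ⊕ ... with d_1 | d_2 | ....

Answer: M ≅ ℤ/5 ⊕ ℤ/10 ⊕ ℤ/30

Derivation:
rank_ℚ(R)=3; free=3−3=0
SNF(R) diag = [5, 10, 30] → torsion [5, 10, 30]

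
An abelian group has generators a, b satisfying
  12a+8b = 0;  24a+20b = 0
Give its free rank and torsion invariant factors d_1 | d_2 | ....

Answer: M ≅ ℤ/4 ⊕ ℤ/12

Derivation:
rank_ℚ(R)=2; free=2−2=0
SNF(R) diag = [4, 12] → torsion [4, 12]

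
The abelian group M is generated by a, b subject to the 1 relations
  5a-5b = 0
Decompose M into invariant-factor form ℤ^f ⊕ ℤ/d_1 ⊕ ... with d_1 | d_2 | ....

Answer: M ≅ ℤ^1 ⊕ ℤ/5

Derivation:
rank_ℚ(R)=1; free=2−1=1
SNF(R) diag = [5] → torsion [5]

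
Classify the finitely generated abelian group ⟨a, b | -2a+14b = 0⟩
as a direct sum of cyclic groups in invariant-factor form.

Answer: M ≅ ℤ^1 ⊕ ℤ/2

Derivation:
rank_ℚ(R)=1; free=2−1=1
SNF(R) diag = [2] → torsion [2]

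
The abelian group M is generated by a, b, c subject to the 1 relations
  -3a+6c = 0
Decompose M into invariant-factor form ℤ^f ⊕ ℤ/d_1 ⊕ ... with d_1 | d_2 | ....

rank_ℚ(R)=1; free=3−1=2
SNF(R) diag = [3] → torsion [3]

Answer: M ≅ ℤ^2 ⊕ ℤ/3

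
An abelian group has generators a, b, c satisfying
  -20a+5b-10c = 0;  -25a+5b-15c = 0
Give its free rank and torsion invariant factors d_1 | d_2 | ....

rank_ℚ(R)=2; free=3−2=1
SNF(R) diag = [5, 5] → torsion [5, 5]

Answer: M ≅ ℤ^1 ⊕ ℤ/5 ⊕ ℤ/5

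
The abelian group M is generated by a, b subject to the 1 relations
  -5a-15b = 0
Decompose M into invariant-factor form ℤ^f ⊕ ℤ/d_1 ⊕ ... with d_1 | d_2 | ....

Answer: M ≅ ℤ^1 ⊕ ℤ/5

Derivation:
rank_ℚ(R)=1; free=2−1=1
SNF(R) diag = [5] → torsion [5]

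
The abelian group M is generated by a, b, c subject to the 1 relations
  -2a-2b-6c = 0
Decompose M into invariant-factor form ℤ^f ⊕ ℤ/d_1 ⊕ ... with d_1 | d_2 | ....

rank_ℚ(R)=1; free=3−1=2
SNF(R) diag = [2] → torsion [2]

Answer: M ≅ ℤ^2 ⊕ ℤ/2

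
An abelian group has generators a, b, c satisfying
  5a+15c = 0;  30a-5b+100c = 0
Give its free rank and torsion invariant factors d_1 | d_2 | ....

rank_ℚ(R)=2; free=3−2=1
SNF(R) diag = [5, 5] → torsion [5, 5]

Answer: M ≅ ℤ^1 ⊕ ℤ/5 ⊕ ℤ/5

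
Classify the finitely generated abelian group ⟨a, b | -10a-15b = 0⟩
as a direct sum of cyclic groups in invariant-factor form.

Answer: M ≅ ℤ^1 ⊕ ℤ/5

Derivation:
rank_ℚ(R)=1; free=2−1=1
SNF(R) diag = [5] → torsion [5]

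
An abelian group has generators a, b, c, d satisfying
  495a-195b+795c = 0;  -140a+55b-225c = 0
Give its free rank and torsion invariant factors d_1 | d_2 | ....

Answer: M ≅ ℤ^2 ⊕ ℤ/5 ⊕ ℤ/15

Derivation:
rank_ℚ(R)=2; free=4−2=2
SNF(R) diag = [5, 15] → torsion [5, 15]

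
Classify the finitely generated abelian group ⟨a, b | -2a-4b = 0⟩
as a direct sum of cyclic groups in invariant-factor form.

rank_ℚ(R)=1; free=2−1=1
SNF(R) diag = [2] → torsion [2]

Answer: M ≅ ℤ^1 ⊕ ℤ/2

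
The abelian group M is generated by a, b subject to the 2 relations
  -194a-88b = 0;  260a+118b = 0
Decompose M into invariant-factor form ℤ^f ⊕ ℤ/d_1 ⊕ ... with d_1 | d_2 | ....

Answer: M ≅ ℤ/2 ⊕ ℤ/6

Derivation:
rank_ℚ(R)=2; free=2−2=0
SNF(R) diag = [2, 6] → torsion [2, 6]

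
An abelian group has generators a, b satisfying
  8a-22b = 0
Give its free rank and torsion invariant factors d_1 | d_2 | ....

rank_ℚ(R)=1; free=2−1=1
SNF(R) diag = [2] → torsion [2]

Answer: M ≅ ℤ^1 ⊕ ℤ/2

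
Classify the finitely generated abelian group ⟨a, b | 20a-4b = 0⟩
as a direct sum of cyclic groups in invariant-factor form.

Answer: M ≅ ℤ^1 ⊕ ℤ/4

Derivation:
rank_ℚ(R)=1; free=2−1=1
SNF(R) diag = [4] → torsion [4]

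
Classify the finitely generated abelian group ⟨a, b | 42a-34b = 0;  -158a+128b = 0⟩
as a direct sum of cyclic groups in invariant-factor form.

Answer: M ≅ ℤ/2 ⊕ ℤ/2

Derivation:
rank_ℚ(R)=2; free=2−2=0
SNF(R) diag = [2, 2] → torsion [2, 2]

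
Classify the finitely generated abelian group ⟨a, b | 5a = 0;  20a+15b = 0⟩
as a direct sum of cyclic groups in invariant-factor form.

Answer: M ≅ ℤ/5 ⊕ ℤ/15

Derivation:
rank_ℚ(R)=2; free=2−2=0
SNF(R) diag = [5, 15] → torsion [5, 15]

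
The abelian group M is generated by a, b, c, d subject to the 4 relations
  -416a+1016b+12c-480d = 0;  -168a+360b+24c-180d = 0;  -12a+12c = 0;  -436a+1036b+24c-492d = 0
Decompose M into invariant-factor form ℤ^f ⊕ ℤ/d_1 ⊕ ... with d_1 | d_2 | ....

rank_ℚ(R)=4; free=4−4=0
SNF(R) diag = [4, 12, 12, 36] → torsion [4, 12, 12, 36]

Answer: M ≅ ℤ/4 ⊕ ℤ/12 ⊕ ℤ/12 ⊕ ℤ/36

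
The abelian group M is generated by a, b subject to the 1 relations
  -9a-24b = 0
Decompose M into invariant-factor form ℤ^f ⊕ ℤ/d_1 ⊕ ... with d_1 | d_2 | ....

Answer: M ≅ ℤ^1 ⊕ ℤ/3

Derivation:
rank_ℚ(R)=1; free=2−1=1
SNF(R) diag = [3] → torsion [3]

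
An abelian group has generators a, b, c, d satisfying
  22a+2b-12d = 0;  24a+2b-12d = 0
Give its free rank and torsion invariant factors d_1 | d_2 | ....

rank_ℚ(R)=2; free=4−2=2
SNF(R) diag = [2, 2] → torsion [2, 2]

Answer: M ≅ ℤ^2 ⊕ ℤ/2 ⊕ ℤ/2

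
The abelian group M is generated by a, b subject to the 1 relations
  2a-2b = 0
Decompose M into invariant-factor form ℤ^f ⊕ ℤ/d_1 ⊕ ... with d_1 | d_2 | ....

Answer: M ≅ ℤ^1 ⊕ ℤ/2

Derivation:
rank_ℚ(R)=1; free=2−1=1
SNF(R) diag = [2] → torsion [2]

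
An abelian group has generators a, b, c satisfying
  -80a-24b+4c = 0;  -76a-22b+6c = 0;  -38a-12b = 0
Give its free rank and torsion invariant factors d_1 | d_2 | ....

Answer: M ≅ ℤ/2 ⊕ ℤ/2 ⊕ ℤ/4

Derivation:
rank_ℚ(R)=3; free=3−3=0
SNF(R) diag = [2, 2, 4] → torsion [2, 2, 4]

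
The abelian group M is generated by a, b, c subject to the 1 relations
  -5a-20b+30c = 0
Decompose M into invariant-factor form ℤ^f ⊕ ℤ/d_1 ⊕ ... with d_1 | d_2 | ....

rank_ℚ(R)=1; free=3−1=2
SNF(R) diag = [5] → torsion [5]

Answer: M ≅ ℤ^2 ⊕ ℤ/5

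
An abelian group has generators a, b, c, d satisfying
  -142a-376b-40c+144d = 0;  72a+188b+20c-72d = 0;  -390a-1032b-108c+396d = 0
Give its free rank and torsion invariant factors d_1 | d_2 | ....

Answer: M ≅ ℤ^1 ⊕ ℤ/2 ⊕ ℤ/4 ⊕ ℤ/12

Derivation:
rank_ℚ(R)=3; free=4−3=1
SNF(R) diag = [2, 4, 12] → torsion [2, 4, 12]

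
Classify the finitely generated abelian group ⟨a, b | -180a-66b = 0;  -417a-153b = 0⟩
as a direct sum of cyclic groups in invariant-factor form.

Answer: M ≅ ℤ/3 ⊕ ℤ/6

Derivation:
rank_ℚ(R)=2; free=2−2=0
SNF(R) diag = [3, 6] → torsion [3, 6]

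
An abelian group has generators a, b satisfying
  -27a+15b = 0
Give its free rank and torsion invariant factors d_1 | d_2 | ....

rank_ℚ(R)=1; free=2−1=1
SNF(R) diag = [3] → torsion [3]

Answer: M ≅ ℤ^1 ⊕ ℤ/3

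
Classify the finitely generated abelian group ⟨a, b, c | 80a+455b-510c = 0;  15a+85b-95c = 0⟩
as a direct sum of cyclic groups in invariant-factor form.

Answer: M ≅ ℤ^1 ⊕ ℤ/5 ⊕ ℤ/5

Derivation:
rank_ℚ(R)=2; free=3−2=1
SNF(R) diag = [5, 5] → torsion [5, 5]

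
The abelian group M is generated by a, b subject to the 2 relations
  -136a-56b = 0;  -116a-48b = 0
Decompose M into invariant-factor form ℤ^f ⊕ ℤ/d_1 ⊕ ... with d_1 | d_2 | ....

rank_ℚ(R)=2; free=2−2=0
SNF(R) diag = [4, 8] → torsion [4, 8]

Answer: M ≅ ℤ/4 ⊕ ℤ/8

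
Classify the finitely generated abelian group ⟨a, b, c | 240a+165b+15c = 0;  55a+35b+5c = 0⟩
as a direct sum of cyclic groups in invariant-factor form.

Answer: M ≅ ℤ^1 ⊕ ℤ/5 ⊕ ℤ/15

Derivation:
rank_ℚ(R)=2; free=3−2=1
SNF(R) diag = [5, 15] → torsion [5, 15]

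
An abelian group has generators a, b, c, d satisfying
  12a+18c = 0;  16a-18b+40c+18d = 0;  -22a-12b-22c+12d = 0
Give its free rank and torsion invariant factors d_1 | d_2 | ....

Answer: M ≅ ℤ^1 ⊕ ℤ/2 ⊕ ℤ/6 ⊕ ℤ/6

Derivation:
rank_ℚ(R)=3; free=4−3=1
SNF(R) diag = [2, 6, 6] → torsion [2, 6, 6]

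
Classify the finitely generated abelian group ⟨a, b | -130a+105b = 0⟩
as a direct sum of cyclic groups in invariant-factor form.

Answer: M ≅ ℤ^1 ⊕ ℤ/5

Derivation:
rank_ℚ(R)=1; free=2−1=1
SNF(R) diag = [5] → torsion [5]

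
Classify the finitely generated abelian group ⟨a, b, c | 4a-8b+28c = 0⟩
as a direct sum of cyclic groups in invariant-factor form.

Answer: M ≅ ℤ^2 ⊕ ℤ/4

Derivation:
rank_ℚ(R)=1; free=3−1=2
SNF(R) diag = [4] → torsion [4]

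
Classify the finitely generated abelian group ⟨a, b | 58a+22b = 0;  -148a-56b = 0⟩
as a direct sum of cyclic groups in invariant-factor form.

rank_ℚ(R)=2; free=2−2=0
SNF(R) diag = [2, 4] → torsion [2, 4]

Answer: M ≅ ℤ/2 ⊕ ℤ/4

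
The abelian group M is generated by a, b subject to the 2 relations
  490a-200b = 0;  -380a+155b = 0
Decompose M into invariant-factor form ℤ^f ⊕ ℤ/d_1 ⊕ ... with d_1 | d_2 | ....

Answer: M ≅ ℤ/5 ⊕ ℤ/10

Derivation:
rank_ℚ(R)=2; free=2−2=0
SNF(R) diag = [5, 10] → torsion [5, 10]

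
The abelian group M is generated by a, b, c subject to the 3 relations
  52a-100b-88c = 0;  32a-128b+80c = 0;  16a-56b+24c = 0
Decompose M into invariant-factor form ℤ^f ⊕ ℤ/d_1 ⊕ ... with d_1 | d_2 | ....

Answer: M ≅ ℤ/4 ⊕ ℤ/8 ⊕ ℤ/16

Derivation:
rank_ℚ(R)=3; free=3−3=0
SNF(R) diag = [4, 8, 16] → torsion [4, 8, 16]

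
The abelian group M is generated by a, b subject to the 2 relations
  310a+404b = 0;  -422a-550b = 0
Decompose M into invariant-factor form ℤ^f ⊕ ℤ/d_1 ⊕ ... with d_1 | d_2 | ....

rank_ℚ(R)=2; free=2−2=0
SNF(R) diag = [2, 6] → torsion [2, 6]

Answer: M ≅ ℤ/2 ⊕ ℤ/6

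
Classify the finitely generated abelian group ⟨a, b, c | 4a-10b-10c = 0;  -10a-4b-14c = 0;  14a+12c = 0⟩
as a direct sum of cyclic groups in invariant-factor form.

rank_ℚ(R)=3; free=3−3=0
SNF(R) diag = [2, 2, 2] → torsion [2, 2, 2]

Answer: M ≅ ℤ/2 ⊕ ℤ/2 ⊕ ℤ/2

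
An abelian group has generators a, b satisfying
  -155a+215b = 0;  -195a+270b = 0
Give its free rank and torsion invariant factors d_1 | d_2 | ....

Answer: M ≅ ℤ/5 ⊕ ℤ/15

Derivation:
rank_ℚ(R)=2; free=2−2=0
SNF(R) diag = [5, 15] → torsion [5, 15]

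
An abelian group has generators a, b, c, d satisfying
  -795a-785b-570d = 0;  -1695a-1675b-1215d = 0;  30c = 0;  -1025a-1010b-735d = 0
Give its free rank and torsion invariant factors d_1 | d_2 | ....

rank_ℚ(R)=4; free=4−4=0
SNF(R) diag = [5, 5, 15, 30] → torsion [5, 5, 15, 30]

Answer: M ≅ ℤ/5 ⊕ ℤ/5 ⊕ ℤ/15 ⊕ ℤ/30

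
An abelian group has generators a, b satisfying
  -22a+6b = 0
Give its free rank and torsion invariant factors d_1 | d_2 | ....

Answer: M ≅ ℤ^1 ⊕ ℤ/2

Derivation:
rank_ℚ(R)=1; free=2−1=1
SNF(R) diag = [2] → torsion [2]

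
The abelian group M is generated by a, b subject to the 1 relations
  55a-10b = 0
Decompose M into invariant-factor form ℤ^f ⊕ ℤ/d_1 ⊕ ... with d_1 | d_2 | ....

rank_ℚ(R)=1; free=2−1=1
SNF(R) diag = [5] → torsion [5]

Answer: M ≅ ℤ^1 ⊕ ℤ/5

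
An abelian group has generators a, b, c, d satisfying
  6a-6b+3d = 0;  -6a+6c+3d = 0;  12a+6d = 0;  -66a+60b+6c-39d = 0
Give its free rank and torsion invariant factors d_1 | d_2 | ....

rank_ℚ(R)=4; free=4−4=0
SNF(R) diag = [3, 6, 12, 24] → torsion [3, 6, 12, 24]

Answer: M ≅ ℤ/3 ⊕ ℤ/6 ⊕ ℤ/12 ⊕ ℤ/24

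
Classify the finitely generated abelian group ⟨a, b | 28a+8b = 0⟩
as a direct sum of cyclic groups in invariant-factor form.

Answer: M ≅ ℤ^1 ⊕ ℤ/4

Derivation:
rank_ℚ(R)=1; free=2−1=1
SNF(R) diag = [4] → torsion [4]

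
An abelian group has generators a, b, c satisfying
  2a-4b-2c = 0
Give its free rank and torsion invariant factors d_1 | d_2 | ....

Answer: M ≅ ℤ^2 ⊕ ℤ/2

Derivation:
rank_ℚ(R)=1; free=3−1=2
SNF(R) diag = [2] → torsion [2]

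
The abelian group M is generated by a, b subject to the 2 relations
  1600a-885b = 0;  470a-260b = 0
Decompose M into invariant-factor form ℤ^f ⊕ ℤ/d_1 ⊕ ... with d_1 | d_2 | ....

Answer: M ≅ ℤ/5 ⊕ ℤ/10

Derivation:
rank_ℚ(R)=2; free=2−2=0
SNF(R) diag = [5, 10] → torsion [5, 10]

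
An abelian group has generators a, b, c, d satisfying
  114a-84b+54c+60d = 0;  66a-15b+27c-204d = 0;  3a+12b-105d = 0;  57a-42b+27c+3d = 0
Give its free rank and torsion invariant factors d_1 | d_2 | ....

rank_ℚ(R)=4; free=4−4=0
SNF(R) diag = [3, 9, 27, 54] → torsion [3, 9, 27, 54]

Answer: M ≅ ℤ/3 ⊕ ℤ/9 ⊕ ℤ/27 ⊕ ℤ/54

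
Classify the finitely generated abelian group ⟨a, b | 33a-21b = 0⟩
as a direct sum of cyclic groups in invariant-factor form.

Answer: M ≅ ℤ^1 ⊕ ℤ/3

Derivation:
rank_ℚ(R)=1; free=2−1=1
SNF(R) diag = [3] → torsion [3]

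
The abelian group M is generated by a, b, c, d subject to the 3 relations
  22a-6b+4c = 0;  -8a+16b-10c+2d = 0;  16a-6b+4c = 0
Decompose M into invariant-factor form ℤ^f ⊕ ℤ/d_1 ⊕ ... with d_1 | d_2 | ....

Answer: M ≅ ℤ^1 ⊕ ℤ/2 ⊕ ℤ/2 ⊕ ℤ/6

Derivation:
rank_ℚ(R)=3; free=4−3=1
SNF(R) diag = [2, 2, 6] → torsion [2, 2, 6]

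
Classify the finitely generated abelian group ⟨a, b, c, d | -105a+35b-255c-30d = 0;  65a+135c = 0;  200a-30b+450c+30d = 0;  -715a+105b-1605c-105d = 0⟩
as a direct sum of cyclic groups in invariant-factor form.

Answer: M ≅ ℤ/5 ⊕ ℤ/5 ⊕ ℤ/15 ⊕ ℤ/30

Derivation:
rank_ℚ(R)=4; free=4−4=0
SNF(R) diag = [5, 5, 15, 30] → torsion [5, 5, 15, 30]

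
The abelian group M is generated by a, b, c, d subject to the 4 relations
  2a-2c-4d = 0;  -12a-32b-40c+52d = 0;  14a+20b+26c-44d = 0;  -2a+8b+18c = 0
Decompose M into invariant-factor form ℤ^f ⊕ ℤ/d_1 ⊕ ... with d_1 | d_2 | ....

rank_ℚ(R)=4; free=4−4=0
SNF(R) diag = [2, 4, 12, 12] → torsion [2, 4, 12, 12]

Answer: M ≅ ℤ/2 ⊕ ℤ/4 ⊕ ℤ/12 ⊕ ℤ/12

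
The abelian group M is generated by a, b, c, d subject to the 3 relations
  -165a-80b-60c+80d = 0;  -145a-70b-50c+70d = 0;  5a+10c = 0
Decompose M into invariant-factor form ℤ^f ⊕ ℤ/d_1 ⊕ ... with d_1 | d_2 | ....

rank_ℚ(R)=3; free=4−3=1
SNF(R) diag = [5, 10, 30] → torsion [5, 10, 30]

Answer: M ≅ ℤ^1 ⊕ ℤ/5 ⊕ ℤ/10 ⊕ ℤ/30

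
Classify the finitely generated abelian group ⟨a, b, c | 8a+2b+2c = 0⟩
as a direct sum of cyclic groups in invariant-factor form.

Answer: M ≅ ℤ^2 ⊕ ℤ/2

Derivation:
rank_ℚ(R)=1; free=3−1=2
SNF(R) diag = [2] → torsion [2]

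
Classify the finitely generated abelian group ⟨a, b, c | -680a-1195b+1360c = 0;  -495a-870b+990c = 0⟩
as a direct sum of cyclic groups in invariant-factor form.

rank_ℚ(R)=2; free=3−2=1
SNF(R) diag = [5, 15] → torsion [5, 15]

Answer: M ≅ ℤ^1 ⊕ ℤ/5 ⊕ ℤ/15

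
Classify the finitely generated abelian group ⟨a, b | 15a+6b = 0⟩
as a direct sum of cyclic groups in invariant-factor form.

Answer: M ≅ ℤ^1 ⊕ ℤ/3

Derivation:
rank_ℚ(R)=1; free=2−1=1
SNF(R) diag = [3] → torsion [3]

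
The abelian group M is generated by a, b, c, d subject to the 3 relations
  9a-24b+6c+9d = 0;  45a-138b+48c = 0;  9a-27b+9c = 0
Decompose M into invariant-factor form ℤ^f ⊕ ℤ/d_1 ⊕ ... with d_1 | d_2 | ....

Answer: M ≅ ℤ^1 ⊕ ℤ/3 ⊕ ℤ/9 ⊕ ℤ/9

Derivation:
rank_ℚ(R)=3; free=4−3=1
SNF(R) diag = [3, 9, 9] → torsion [3, 9, 9]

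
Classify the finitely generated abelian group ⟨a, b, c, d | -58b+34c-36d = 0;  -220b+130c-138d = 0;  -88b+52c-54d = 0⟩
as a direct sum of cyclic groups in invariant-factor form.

Answer: M ≅ ℤ^1 ⊕ ℤ/2 ⊕ ℤ/6 ⊕ ℤ/6

Derivation:
rank_ℚ(R)=3; free=4−3=1
SNF(R) diag = [2, 6, 6] → torsion [2, 6, 6]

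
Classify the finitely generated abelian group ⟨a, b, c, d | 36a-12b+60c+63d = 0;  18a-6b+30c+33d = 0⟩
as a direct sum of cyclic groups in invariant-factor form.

rank_ℚ(R)=2; free=4−2=2
SNF(R) diag = [3, 6] → torsion [3, 6]

Answer: M ≅ ℤ^2 ⊕ ℤ/3 ⊕ ℤ/6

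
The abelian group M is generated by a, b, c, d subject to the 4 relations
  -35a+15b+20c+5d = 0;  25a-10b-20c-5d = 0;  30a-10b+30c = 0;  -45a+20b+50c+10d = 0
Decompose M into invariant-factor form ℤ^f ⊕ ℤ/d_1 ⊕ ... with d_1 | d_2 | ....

Answer: M ≅ ℤ/5 ⊕ ℤ/5 ⊕ ℤ/5 ⊕ ℤ/10

Derivation:
rank_ℚ(R)=4; free=4−4=0
SNF(R) diag = [5, 5, 5, 10] → torsion [5, 5, 5, 10]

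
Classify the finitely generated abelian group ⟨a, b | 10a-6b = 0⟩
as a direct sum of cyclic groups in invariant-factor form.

rank_ℚ(R)=1; free=2−1=1
SNF(R) diag = [2] → torsion [2]

Answer: M ≅ ℤ^1 ⊕ ℤ/2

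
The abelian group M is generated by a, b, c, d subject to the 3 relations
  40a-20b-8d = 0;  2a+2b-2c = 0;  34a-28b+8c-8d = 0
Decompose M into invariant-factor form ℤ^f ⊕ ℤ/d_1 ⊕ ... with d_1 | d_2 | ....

rank_ℚ(R)=3; free=4−3=1
SNF(R) diag = [2, 2, 4] → torsion [2, 2, 4]

Answer: M ≅ ℤ^1 ⊕ ℤ/2 ⊕ ℤ/2 ⊕ ℤ/4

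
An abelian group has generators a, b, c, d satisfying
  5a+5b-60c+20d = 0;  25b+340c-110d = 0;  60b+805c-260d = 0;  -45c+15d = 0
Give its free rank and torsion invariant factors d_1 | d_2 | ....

Answer: M ≅ ℤ/5 ⊕ ℤ/5 ⊕ ℤ/5 ⊕ ℤ/15

Derivation:
rank_ℚ(R)=4; free=4−4=0
SNF(R) diag = [5, 5, 5, 15] → torsion [5, 5, 5, 15]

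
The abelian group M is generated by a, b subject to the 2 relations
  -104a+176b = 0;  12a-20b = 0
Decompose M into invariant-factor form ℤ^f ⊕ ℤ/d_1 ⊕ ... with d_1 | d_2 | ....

Answer: M ≅ ℤ/4 ⊕ ℤ/8

Derivation:
rank_ℚ(R)=2; free=2−2=0
SNF(R) diag = [4, 8] → torsion [4, 8]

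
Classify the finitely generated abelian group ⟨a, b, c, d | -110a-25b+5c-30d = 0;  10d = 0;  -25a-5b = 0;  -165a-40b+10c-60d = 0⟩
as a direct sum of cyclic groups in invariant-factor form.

Answer: M ≅ ℤ/5 ⊕ ℤ/5 ⊕ ℤ/5 ⊕ ℤ/10

Derivation:
rank_ℚ(R)=4; free=4−4=0
SNF(R) diag = [5, 5, 5, 10] → torsion [5, 5, 5, 10]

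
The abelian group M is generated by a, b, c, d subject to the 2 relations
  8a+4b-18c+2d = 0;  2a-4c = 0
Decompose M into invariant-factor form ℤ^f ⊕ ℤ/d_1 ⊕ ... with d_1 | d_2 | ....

Answer: M ≅ ℤ^2 ⊕ ℤ/2 ⊕ ℤ/2

Derivation:
rank_ℚ(R)=2; free=4−2=2
SNF(R) diag = [2, 2] → torsion [2, 2]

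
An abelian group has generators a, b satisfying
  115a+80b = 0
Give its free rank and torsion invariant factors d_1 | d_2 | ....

rank_ℚ(R)=1; free=2−1=1
SNF(R) diag = [5] → torsion [5]

Answer: M ≅ ℤ^1 ⊕ ℤ/5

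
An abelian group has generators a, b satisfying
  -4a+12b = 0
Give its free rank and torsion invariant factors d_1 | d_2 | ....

Answer: M ≅ ℤ^1 ⊕ ℤ/4

Derivation:
rank_ℚ(R)=1; free=2−1=1
SNF(R) diag = [4] → torsion [4]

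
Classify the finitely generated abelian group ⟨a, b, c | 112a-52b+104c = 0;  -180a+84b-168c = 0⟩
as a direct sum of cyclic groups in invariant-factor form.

Answer: M ≅ ℤ^1 ⊕ ℤ/4 ⊕ ℤ/12

Derivation:
rank_ℚ(R)=2; free=3−2=1
SNF(R) diag = [4, 12] → torsion [4, 12]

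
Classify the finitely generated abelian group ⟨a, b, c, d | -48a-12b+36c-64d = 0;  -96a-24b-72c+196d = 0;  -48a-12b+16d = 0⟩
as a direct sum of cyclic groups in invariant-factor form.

rank_ℚ(R)=3; free=4−3=1
SNF(R) diag = [4, 12, 36] → torsion [4, 12, 36]

Answer: M ≅ ℤ^1 ⊕ ℤ/4 ⊕ ℤ/12 ⊕ ℤ/36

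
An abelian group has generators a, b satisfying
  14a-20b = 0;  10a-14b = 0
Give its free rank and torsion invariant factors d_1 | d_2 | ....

Answer: M ≅ ℤ/2 ⊕ ℤ/2

Derivation:
rank_ℚ(R)=2; free=2−2=0
SNF(R) diag = [2, 2] → torsion [2, 2]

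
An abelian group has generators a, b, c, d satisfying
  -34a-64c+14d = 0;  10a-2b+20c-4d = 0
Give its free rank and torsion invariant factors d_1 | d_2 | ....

rank_ℚ(R)=2; free=4−2=2
SNF(R) diag = [2, 2] → torsion [2, 2]

Answer: M ≅ ℤ^2 ⊕ ℤ/2 ⊕ ℤ/2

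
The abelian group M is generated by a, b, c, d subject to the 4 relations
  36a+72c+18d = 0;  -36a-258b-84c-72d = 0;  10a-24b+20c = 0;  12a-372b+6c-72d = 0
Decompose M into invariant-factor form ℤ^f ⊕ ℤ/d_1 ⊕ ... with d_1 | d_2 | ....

rank_ℚ(R)=4; free=4−4=0
SNF(R) diag = [2, 6, 6, 18] → torsion [2, 6, 6, 18]

Answer: M ≅ ℤ/2 ⊕ ℤ/6 ⊕ ℤ/6 ⊕ ℤ/18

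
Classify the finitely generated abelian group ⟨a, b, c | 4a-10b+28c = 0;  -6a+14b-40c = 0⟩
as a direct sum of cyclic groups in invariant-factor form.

Answer: M ≅ ℤ^1 ⊕ ℤ/2 ⊕ ℤ/2

Derivation:
rank_ℚ(R)=2; free=3−2=1
SNF(R) diag = [2, 2] → torsion [2, 2]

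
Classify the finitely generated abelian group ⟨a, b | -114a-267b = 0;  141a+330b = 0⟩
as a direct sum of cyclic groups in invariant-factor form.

Answer: M ≅ ℤ/3 ⊕ ℤ/9

Derivation:
rank_ℚ(R)=2; free=2−2=0
SNF(R) diag = [3, 9] → torsion [3, 9]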